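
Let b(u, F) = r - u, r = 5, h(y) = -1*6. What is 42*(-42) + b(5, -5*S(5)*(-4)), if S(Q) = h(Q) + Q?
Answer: -1764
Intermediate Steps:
h(y) = -6
S(Q) = -6 + Q
b(u, F) = 5 - u
42*(-42) + b(5, -5*S(5)*(-4)) = 42*(-42) + (5 - 1*5) = -1764 + (5 - 5) = -1764 + 0 = -1764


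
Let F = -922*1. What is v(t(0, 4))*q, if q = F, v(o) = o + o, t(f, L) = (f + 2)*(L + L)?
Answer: -29504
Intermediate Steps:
F = -922
t(f, L) = 2*L*(2 + f) (t(f, L) = (2 + f)*(2*L) = 2*L*(2 + f))
v(o) = 2*o
q = -922
v(t(0, 4))*q = (2*(2*4*(2 + 0)))*(-922) = (2*(2*4*2))*(-922) = (2*16)*(-922) = 32*(-922) = -29504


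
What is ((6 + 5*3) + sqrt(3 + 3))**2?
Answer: (21 + sqrt(6))**2 ≈ 549.88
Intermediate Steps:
((6 + 5*3) + sqrt(3 + 3))**2 = ((6 + 15) + sqrt(6))**2 = (21 + sqrt(6))**2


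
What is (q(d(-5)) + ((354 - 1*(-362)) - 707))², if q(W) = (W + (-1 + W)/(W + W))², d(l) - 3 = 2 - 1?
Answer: 3243601/4096 ≈ 791.89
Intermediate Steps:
d(l) = 4 (d(l) = 3 + (2 - 1) = 3 + 1 = 4)
q(W) = (W + (-1 + W)/(2*W))² (q(W) = (W + (-1 + W)/((2*W)))² = (W + (-1 + W)*(1/(2*W)))² = (W + (-1 + W)/(2*W))²)
(q(d(-5)) + ((354 - 1*(-362)) - 707))² = ((¼)*(-1 + 4 + 2*4²)²/4² + ((354 - 1*(-362)) - 707))² = ((¼)*(1/16)*(-1 + 4 + 2*16)² + ((354 + 362) - 707))² = ((¼)*(1/16)*(-1 + 4 + 32)² + (716 - 707))² = ((¼)*(1/16)*35² + 9)² = ((¼)*(1/16)*1225 + 9)² = (1225/64 + 9)² = (1801/64)² = 3243601/4096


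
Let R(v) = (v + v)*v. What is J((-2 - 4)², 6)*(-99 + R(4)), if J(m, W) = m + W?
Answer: -2814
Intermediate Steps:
J(m, W) = W + m
R(v) = 2*v² (R(v) = (2*v)*v = 2*v²)
J((-2 - 4)², 6)*(-99 + R(4)) = (6 + (-2 - 4)²)*(-99 + 2*4²) = (6 + (-6)²)*(-99 + 2*16) = (6 + 36)*(-99 + 32) = 42*(-67) = -2814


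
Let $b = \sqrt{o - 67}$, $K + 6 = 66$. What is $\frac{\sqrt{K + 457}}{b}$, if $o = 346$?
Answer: $\frac{\sqrt{16027}}{93} \approx 1.3613$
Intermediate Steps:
$K = 60$ ($K = -6 + 66 = 60$)
$b = 3 \sqrt{31}$ ($b = \sqrt{346 - 67} = \sqrt{279} = 3 \sqrt{31} \approx 16.703$)
$\frac{\sqrt{K + 457}}{b} = \frac{\sqrt{60 + 457}}{3 \sqrt{31}} = \sqrt{517} \frac{\sqrt{31}}{93} = \frac{\sqrt{16027}}{93}$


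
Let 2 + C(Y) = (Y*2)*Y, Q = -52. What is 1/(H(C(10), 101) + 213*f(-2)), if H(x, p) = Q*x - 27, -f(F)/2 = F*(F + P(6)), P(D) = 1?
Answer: -1/11175 ≈ -8.9485e-5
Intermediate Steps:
C(Y) = -2 + 2*Y**2 (C(Y) = -2 + (Y*2)*Y = -2 + (2*Y)*Y = -2 + 2*Y**2)
f(F) = -2*F*(1 + F) (f(F) = -2*F*(F + 1) = -2*F*(1 + F))
H(x, p) = -27 - 52*x (H(x, p) = -52*x - 27 = -27 - 52*x)
1/(H(C(10), 101) + 213*f(-2)) = 1/((-27 - 52*(-2 + 2*10**2)) + 213*(-2*(-2)*(1 - 2))) = 1/((-27 - 52*(-2 + 2*100)) + 213*(-2*(-2)*(-1))) = 1/((-27 - 52*(-2 + 200)) + 213*(-4)) = 1/((-27 - 52*198) - 852) = 1/((-27 - 10296) - 852) = 1/(-10323 - 852) = 1/(-11175) = -1/11175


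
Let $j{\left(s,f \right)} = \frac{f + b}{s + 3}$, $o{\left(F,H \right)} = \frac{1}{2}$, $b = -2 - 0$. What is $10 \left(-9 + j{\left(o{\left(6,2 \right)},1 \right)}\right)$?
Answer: $- \frac{650}{7} \approx -92.857$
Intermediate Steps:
$b = -2$ ($b = -2 + 0 = -2$)
$o{\left(F,H \right)} = \frac{1}{2}$
$j{\left(s,f \right)} = \frac{-2 + f}{3 + s}$ ($j{\left(s,f \right)} = \frac{f - 2}{s + 3} = \frac{-2 + f}{3 + s}$)
$10 \left(-9 + j{\left(o{\left(6,2 \right)},1 \right)}\right) = 10 \left(-9 + \frac{-2 + 1}{3 + \frac{1}{2}}\right) = 10 \left(-9 + \frac{1}{\frac{7}{2}} \left(-1\right)\right) = 10 \left(-9 + \frac{2}{7} \left(-1\right)\right) = 10 \left(-9 - \frac{2}{7}\right) = 10 \left(- \frac{65}{7}\right) = - \frac{650}{7}$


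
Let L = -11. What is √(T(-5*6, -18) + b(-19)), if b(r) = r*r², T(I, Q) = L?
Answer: I*√6870 ≈ 82.885*I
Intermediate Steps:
T(I, Q) = -11
b(r) = r³
√(T(-5*6, -18) + b(-19)) = √(-11 + (-19)³) = √(-11 - 6859) = √(-6870) = I*√6870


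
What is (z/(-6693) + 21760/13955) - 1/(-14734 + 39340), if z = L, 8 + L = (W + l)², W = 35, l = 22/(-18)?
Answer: 5750085467285/4136796817002 ≈ 1.3900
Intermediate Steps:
l = -11/9 (l = 22*(-1/18) = -11/9 ≈ -1.2222)
L = 91768/81 (L = -8 + (35 - 11/9)² = -8 + (304/9)² = -8 + 92416/81 = 91768/81 ≈ 1132.9)
z = 91768/81 ≈ 1132.9
(z/(-6693) + 21760/13955) - 1/(-14734 + 39340) = ((91768/81)/(-6693) + 21760/13955) - 1/(-14734 + 39340) = ((91768/81)*(-1/6693) + 21760*(1/13955)) - 1/24606 = (-91768/542133 + 4352/2791) - 1*1/24606 = 2103238328/1513093203 - 1/24606 = 5750085467285/4136796817002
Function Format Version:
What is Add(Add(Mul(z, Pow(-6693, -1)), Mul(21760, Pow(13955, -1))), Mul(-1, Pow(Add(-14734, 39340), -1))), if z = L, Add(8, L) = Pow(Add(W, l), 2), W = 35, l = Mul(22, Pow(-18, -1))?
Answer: Rational(5750085467285, 4136796817002) ≈ 1.3900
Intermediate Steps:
l = Rational(-11, 9) (l = Mul(22, Rational(-1, 18)) = Rational(-11, 9) ≈ -1.2222)
L = Rational(91768, 81) (L = Add(-8, Pow(Add(35, Rational(-11, 9)), 2)) = Add(-8, Pow(Rational(304, 9), 2)) = Add(-8, Rational(92416, 81)) = Rational(91768, 81) ≈ 1132.9)
z = Rational(91768, 81) ≈ 1132.9
Add(Add(Mul(z, Pow(-6693, -1)), Mul(21760, Pow(13955, -1))), Mul(-1, Pow(Add(-14734, 39340), -1))) = Add(Add(Mul(Rational(91768, 81), Pow(-6693, -1)), Mul(21760, Pow(13955, -1))), Mul(-1, Pow(Add(-14734, 39340), -1))) = Add(Add(Mul(Rational(91768, 81), Rational(-1, 6693)), Mul(21760, Rational(1, 13955))), Mul(-1, Pow(24606, -1))) = Add(Add(Rational(-91768, 542133), Rational(4352, 2791)), Mul(-1, Rational(1, 24606))) = Add(Rational(2103238328, 1513093203), Rational(-1, 24606)) = Rational(5750085467285, 4136796817002)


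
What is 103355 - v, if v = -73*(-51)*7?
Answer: 77294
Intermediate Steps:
v = 26061 (v = 3723*7 = 26061)
103355 - v = 103355 - 1*26061 = 103355 - 26061 = 77294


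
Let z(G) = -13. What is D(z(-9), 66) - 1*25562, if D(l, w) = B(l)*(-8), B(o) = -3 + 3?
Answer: -25562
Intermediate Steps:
B(o) = 0
D(l, w) = 0 (D(l, w) = 0*(-8) = 0)
D(z(-9), 66) - 1*25562 = 0 - 1*25562 = 0 - 25562 = -25562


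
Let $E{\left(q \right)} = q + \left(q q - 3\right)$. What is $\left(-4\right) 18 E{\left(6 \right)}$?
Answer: $-2808$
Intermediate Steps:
$E{\left(q \right)} = -3 + q + q^{2}$ ($E{\left(q \right)} = q + \left(q^{2} - 3\right) = q + \left(-3 + q^{2}\right) = -3 + q + q^{2}$)
$\left(-4\right) 18 E{\left(6 \right)} = \left(-4\right) 18 \left(-3 + 6 + 6^{2}\right) = - 72 \left(-3 + 6 + 36\right) = \left(-72\right) 39 = -2808$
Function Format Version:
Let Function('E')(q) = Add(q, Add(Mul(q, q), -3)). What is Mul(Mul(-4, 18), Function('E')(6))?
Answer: -2808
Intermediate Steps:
Function('E')(q) = Add(-3, q, Pow(q, 2)) (Function('E')(q) = Add(q, Add(Pow(q, 2), -3)) = Add(q, Add(-3, Pow(q, 2))) = Add(-3, q, Pow(q, 2)))
Mul(Mul(-4, 18), Function('E')(6)) = Mul(Mul(-4, 18), Add(-3, 6, Pow(6, 2))) = Mul(-72, Add(-3, 6, 36)) = Mul(-72, 39) = -2808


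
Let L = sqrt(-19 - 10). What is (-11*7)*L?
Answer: -77*I*sqrt(29) ≈ -414.66*I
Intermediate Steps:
L = I*sqrt(29) (L = sqrt(-29) = I*sqrt(29) ≈ 5.3852*I)
(-11*7)*L = (-11*7)*(I*sqrt(29)) = -77*I*sqrt(29)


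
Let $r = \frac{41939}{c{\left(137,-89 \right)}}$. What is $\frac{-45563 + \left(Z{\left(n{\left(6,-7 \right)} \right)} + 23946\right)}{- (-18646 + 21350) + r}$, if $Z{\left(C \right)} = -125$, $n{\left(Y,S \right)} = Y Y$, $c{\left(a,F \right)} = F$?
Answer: $\frac{1935038}{282595} \approx 6.8474$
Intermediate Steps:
$n{\left(Y,S \right)} = Y^{2}$
$r = - \frac{41939}{89}$ ($r = \frac{41939}{-89} = 41939 \left(- \frac{1}{89}\right) = - \frac{41939}{89} \approx -471.22$)
$\frac{-45563 + \left(Z{\left(n{\left(6,-7 \right)} \right)} + 23946\right)}{- (-18646 + 21350) + r} = \frac{-45563 + \left(-125 + 23946\right)}{- (-18646 + 21350) - \frac{41939}{89}} = \frac{-45563 + 23821}{\left(-1\right) 2704 - \frac{41939}{89}} = - \frac{21742}{-2704 - \frac{41939}{89}} = - \frac{21742}{- \frac{282595}{89}} = \left(-21742\right) \left(- \frac{89}{282595}\right) = \frac{1935038}{282595}$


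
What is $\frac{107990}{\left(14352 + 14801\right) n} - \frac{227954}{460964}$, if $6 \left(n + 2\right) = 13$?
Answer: $\frac{146015735599}{6719241746} \approx 21.731$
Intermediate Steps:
$n = \frac{1}{6}$ ($n = -2 + \frac{1}{6} \cdot 13 = -2 + \frac{13}{6} = \frac{1}{6} \approx 0.16667$)
$\frac{107990}{\left(14352 + 14801\right) n} - \frac{227954}{460964} = \frac{107990}{\left(14352 + 14801\right) \frac{1}{6}} - \frac{227954}{460964} = \frac{107990}{29153 \cdot \frac{1}{6}} - \frac{113977}{230482} = \frac{107990}{\frac{29153}{6}} - \frac{113977}{230482} = 107990 \cdot \frac{6}{29153} - \frac{113977}{230482} = \frac{647940}{29153} - \frac{113977}{230482} = \frac{146015735599}{6719241746}$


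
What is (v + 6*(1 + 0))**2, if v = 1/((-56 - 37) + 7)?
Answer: 265225/7396 ≈ 35.861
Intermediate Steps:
v = -1/86 (v = 1/(-93 + 7) = 1/(-86) = -1/86 ≈ -0.011628)
(v + 6*(1 + 0))**2 = (-1/86 + 6*(1 + 0))**2 = (-1/86 + 6*1)**2 = (-1/86 + 6)**2 = (515/86)**2 = 265225/7396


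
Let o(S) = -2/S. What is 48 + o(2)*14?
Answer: 34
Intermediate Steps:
48 + o(2)*14 = 48 - 2/2*14 = 48 - 2*½*14 = 48 - 1*14 = 48 - 14 = 34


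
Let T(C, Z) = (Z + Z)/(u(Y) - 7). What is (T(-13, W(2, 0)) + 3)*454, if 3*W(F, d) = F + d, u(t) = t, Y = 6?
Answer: 2270/3 ≈ 756.67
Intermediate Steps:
W(F, d) = F/3 + d/3 (W(F, d) = (F + d)/3 = F/3 + d/3)
T(C, Z) = -2*Z (T(C, Z) = (Z + Z)/(6 - 7) = (2*Z)/(-1) = (2*Z)*(-1) = -2*Z)
(T(-13, W(2, 0)) + 3)*454 = (-2*((⅓)*2 + (⅓)*0) + 3)*454 = (-2*(⅔ + 0) + 3)*454 = (-2*⅔ + 3)*454 = (-4/3 + 3)*454 = (5/3)*454 = 2270/3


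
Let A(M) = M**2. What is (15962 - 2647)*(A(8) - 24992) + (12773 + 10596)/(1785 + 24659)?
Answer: -8777195142711/26444 ≈ -3.3192e+8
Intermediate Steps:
(15962 - 2647)*(A(8) - 24992) + (12773 + 10596)/(1785 + 24659) = (15962 - 2647)*(8**2 - 24992) + (12773 + 10596)/(1785 + 24659) = 13315*(64 - 24992) + 23369/26444 = 13315*(-24928) + 23369*(1/26444) = -331916320 + 23369/26444 = -8777195142711/26444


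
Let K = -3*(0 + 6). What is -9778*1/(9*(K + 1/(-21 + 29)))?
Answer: 78224/1287 ≈ 60.780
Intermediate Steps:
K = -18 (K = -3*6 = -18)
-9778*1/(9*(K + 1/(-21 + 29))) = -9778*1/(9*(-18 + 1/(-21 + 29))) = -9778*1/(9*(-18 + 1/8)) = -9778*1/(9*(-18 + ⅛)) = -9778/(9*(-143/8)) = -9778/(-1287/8) = -9778*(-8/1287) = 78224/1287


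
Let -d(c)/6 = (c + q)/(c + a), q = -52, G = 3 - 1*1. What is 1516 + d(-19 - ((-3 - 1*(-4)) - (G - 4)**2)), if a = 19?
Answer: 1652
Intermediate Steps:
G = 2 (G = 3 - 1 = 2)
d(c) = -6*(-52 + c)/(19 + c) (d(c) = -6*(c - 52)/(c + 19) = -6*(-52 + c)/(19 + c))
1516 + d(-19 - ((-3 - 1*(-4)) - (G - 4)**2)) = 1516 + 6*(52 - (-19 - ((-3 - 1*(-4)) - (2 - 4)**2)))/(19 + (-19 - ((-3 - 1*(-4)) - (2 - 4)**2))) = 1516 + 6*(52 - (-19 - ((-3 + 4) - 1*(-2)**2)))/(19 + (-19 - ((-3 + 4) - 1*(-2)**2))) = 1516 + 6*(52 - (-19 - (1 - 1*4)))/(19 + (-19 - (1 - 1*4))) = 1516 + 6*(52 - (-19 - (1 - 4)))/(19 + (-19 - (1 - 4))) = 1516 + 6*(52 - (-19 - 1*(-3)))/(19 + (-19 - 1*(-3))) = 1516 + 6*(52 - (-19 + 3))/(19 + (-19 + 3)) = 1516 + 6*(52 - 1*(-16))/(19 - 16) = 1516 + 6*(52 + 16)/3 = 1516 + 6*(1/3)*68 = 1516 + 136 = 1652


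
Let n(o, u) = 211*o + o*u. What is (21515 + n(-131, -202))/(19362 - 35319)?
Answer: -20336/15957 ≈ -1.2744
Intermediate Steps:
(21515 + n(-131, -202))/(19362 - 35319) = (21515 - 131*(211 - 202))/(19362 - 35319) = (21515 - 131*9)/(-15957) = (21515 - 1179)*(-1/15957) = 20336*(-1/15957) = -20336/15957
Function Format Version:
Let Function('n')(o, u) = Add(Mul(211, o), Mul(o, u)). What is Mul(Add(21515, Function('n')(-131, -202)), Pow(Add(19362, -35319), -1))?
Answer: Rational(-20336, 15957) ≈ -1.2744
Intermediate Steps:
Mul(Add(21515, Function('n')(-131, -202)), Pow(Add(19362, -35319), -1)) = Mul(Add(21515, Mul(-131, Add(211, -202))), Pow(Add(19362, -35319), -1)) = Mul(Add(21515, Mul(-131, 9)), Pow(-15957, -1)) = Mul(Add(21515, -1179), Rational(-1, 15957)) = Mul(20336, Rational(-1, 15957)) = Rational(-20336, 15957)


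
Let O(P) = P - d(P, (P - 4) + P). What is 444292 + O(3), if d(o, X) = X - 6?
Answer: 444299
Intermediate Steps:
d(o, X) = -6 + X
O(P) = 10 - P (O(P) = P - (-6 + ((P - 4) + P)) = P - (-6 + ((-4 + P) + P)) = P - (-6 + (-4 + 2*P)) = P - (-10 + 2*P) = P + (10 - 2*P) = 10 - P)
444292 + O(3) = 444292 + (10 - 1*3) = 444292 + (10 - 3) = 444292 + 7 = 444299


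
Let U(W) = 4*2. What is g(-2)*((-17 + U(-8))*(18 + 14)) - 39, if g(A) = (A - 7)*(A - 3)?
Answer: -12999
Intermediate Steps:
U(W) = 8
g(A) = (-7 + A)*(-3 + A)
g(-2)*((-17 + U(-8))*(18 + 14)) - 39 = (21 + (-2)**2 - 10*(-2))*((-17 + 8)*(18 + 14)) - 39 = (21 + 4 + 20)*(-9*32) - 39 = 45*(-288) - 39 = -12960 - 39 = -12999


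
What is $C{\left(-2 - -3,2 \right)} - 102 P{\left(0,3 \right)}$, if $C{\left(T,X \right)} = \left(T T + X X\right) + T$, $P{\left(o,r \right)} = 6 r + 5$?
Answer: $-2340$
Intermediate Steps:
$P{\left(o,r \right)} = 5 + 6 r$
$C{\left(T,X \right)} = T + T^{2} + X^{2}$ ($C{\left(T,X \right)} = \left(T^{2} + X^{2}\right) + T = T + T^{2} + X^{2}$)
$C{\left(-2 - -3,2 \right)} - 102 P{\left(0,3 \right)} = \left(\left(-2 - -3\right) + \left(-2 - -3\right)^{2} + 2^{2}\right) - 102 \left(5 + 6 \cdot 3\right) = \left(\left(-2 + 3\right) + \left(-2 + 3\right)^{2} + 4\right) - 102 \left(5 + 18\right) = \left(1 + 1^{2} + 4\right) - 2346 = \left(1 + 1 + 4\right) - 2346 = 6 - 2346 = -2340$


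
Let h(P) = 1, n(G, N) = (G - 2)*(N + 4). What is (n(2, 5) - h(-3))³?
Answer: -1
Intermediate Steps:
n(G, N) = (-2 + G)*(4 + N)
(n(2, 5) - h(-3))³ = ((-8 - 2*5 + 4*2 + 2*5) - 1*1)³ = ((-8 - 10 + 8 + 10) - 1)³ = (0 - 1)³ = (-1)³ = -1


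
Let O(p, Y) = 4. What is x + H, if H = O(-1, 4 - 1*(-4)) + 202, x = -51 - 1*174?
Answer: -19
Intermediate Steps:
x = -225 (x = -51 - 174 = -225)
H = 206 (H = 4 + 202 = 206)
x + H = -225 + 206 = -19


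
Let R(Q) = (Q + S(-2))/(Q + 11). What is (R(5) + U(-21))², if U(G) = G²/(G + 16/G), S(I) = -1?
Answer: 1338608569/3341584 ≈ 400.59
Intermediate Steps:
R(Q) = (-1 + Q)/(11 + Q) (R(Q) = (Q - 1)/(Q + 11) = (-1 + Q)/(11 + Q))
U(G) = G²/(G + 16/G)
(R(5) + U(-21))² = ((-1 + 5)/(11 + 5) + (-21)³/(16 + (-21)²))² = (4/16 - 9261/(16 + 441))² = ((1/16)*4 - 9261/457)² = (¼ - 9261*1/457)² = (¼ - 9261/457)² = (-36587/1828)² = 1338608569/3341584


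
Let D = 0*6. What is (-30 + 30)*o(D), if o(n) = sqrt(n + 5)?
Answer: 0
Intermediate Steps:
D = 0
o(n) = sqrt(5 + n)
(-30 + 30)*o(D) = (-30 + 30)*sqrt(5 + 0) = 0*sqrt(5) = 0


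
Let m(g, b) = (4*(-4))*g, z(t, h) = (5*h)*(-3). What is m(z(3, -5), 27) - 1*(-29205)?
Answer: 28005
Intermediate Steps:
z(t, h) = -15*h
m(g, b) = -16*g
m(z(3, -5), 27) - 1*(-29205) = -(-240)*(-5) - 1*(-29205) = -16*75 + 29205 = -1200 + 29205 = 28005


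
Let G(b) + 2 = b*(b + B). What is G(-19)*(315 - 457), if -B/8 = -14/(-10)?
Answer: -405978/5 ≈ -81196.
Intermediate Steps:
B = -56/5 (B = -(-112)/(-10) = -(-112)*(-1)/10 = -8*7/5 = -56/5 ≈ -11.200)
G(b) = -2 + b*(-56/5 + b) (G(b) = -2 + b*(b - 56/5) = -2 + b*(-56/5 + b))
G(-19)*(315 - 457) = (-2 + (-19)² - 56/5*(-19))*(315 - 457) = (-2 + 361 + 1064/5)*(-142) = (2859/5)*(-142) = -405978/5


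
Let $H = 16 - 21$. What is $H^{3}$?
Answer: $-125$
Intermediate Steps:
$H = -5$ ($H = 16 - 21 = -5$)
$H^{3} = \left(-5\right)^{3} = -125$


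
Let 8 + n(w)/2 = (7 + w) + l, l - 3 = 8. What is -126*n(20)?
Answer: -7560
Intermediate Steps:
l = 11 (l = 3 + 8 = 11)
n(w) = 20 + 2*w (n(w) = -16 + 2*((7 + w) + 11) = -16 + 2*(18 + w) = -16 + (36 + 2*w) = 20 + 2*w)
-126*n(20) = -126*(20 + 2*20) = -126*(20 + 40) = -126*60 = -7560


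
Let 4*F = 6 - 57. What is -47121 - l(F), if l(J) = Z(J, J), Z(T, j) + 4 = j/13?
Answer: -2450033/52 ≈ -47116.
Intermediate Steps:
Z(T, j) = -4 + j/13
F = -51/4 (F = (6 - 57)/4 = (1/4)*(-51) = -51/4 ≈ -12.750)
l(J) = -4 + J/13
-47121 - l(F) = -47121 - (-4 + (1/13)*(-51/4)) = -47121 - (-4 - 51/52) = -47121 - 1*(-259/52) = -47121 + 259/52 = -2450033/52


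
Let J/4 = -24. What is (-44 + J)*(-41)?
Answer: 5740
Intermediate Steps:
J = -96 (J = 4*(-24) = -96)
(-44 + J)*(-41) = (-44 - 96)*(-41) = -140*(-41) = 5740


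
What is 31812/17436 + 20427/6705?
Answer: 15818462/3247455 ≈ 4.8710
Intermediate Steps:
31812/17436 + 20427/6705 = 31812*(1/17436) + 20427*(1/6705) = 2651/1453 + 6809/2235 = 15818462/3247455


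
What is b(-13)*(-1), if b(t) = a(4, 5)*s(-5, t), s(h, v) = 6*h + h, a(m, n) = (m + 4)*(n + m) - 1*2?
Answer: 2450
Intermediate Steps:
a(m, n) = -2 + (4 + m)*(m + n) (a(m, n) = (4 + m)*(m + n) - 2 = -2 + (4 + m)*(m + n))
s(h, v) = 7*h
b(t) = -2450 (b(t) = (-2 + 4² + 4*4 + 4*5 + 4*5)*(7*(-5)) = (-2 + 16 + 16 + 20 + 20)*(-35) = 70*(-35) = -2450)
b(-13)*(-1) = -2450*(-1) = 2450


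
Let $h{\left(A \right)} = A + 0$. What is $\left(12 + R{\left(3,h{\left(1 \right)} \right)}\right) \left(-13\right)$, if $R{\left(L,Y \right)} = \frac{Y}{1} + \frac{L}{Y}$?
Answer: $-208$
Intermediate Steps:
$h{\left(A \right)} = A$
$R{\left(L,Y \right)} = Y + \frac{L}{Y}$ ($R{\left(L,Y \right)} = Y 1 + \frac{L}{Y} = Y + \frac{L}{Y}$)
$\left(12 + R{\left(3,h{\left(1 \right)} \right)}\right) \left(-13\right) = \left(12 + \left(1 + \frac{3}{1}\right)\right) \left(-13\right) = \left(12 + \left(1 + 3 \cdot 1\right)\right) \left(-13\right) = \left(12 + \left(1 + 3\right)\right) \left(-13\right) = \left(12 + 4\right) \left(-13\right) = 16 \left(-13\right) = -208$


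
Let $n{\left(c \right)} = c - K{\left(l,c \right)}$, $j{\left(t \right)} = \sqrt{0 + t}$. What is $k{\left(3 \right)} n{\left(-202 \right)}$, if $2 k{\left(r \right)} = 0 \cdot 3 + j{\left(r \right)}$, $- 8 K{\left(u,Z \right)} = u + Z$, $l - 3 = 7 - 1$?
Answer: $- \frac{1809 \sqrt{3}}{16} \approx -195.83$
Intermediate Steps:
$j{\left(t \right)} = \sqrt{t}$
$l = 9$ ($l = 3 + \left(7 - 1\right) = 3 + 6 = 9$)
$K{\left(u,Z \right)} = - \frac{Z}{8} - \frac{u}{8}$ ($K{\left(u,Z \right)} = - \frac{u + Z}{8} = - \frac{Z + u}{8} = - \frac{Z}{8} - \frac{u}{8}$)
$n{\left(c \right)} = \frac{9}{8} + \frac{9 c}{8}$ ($n{\left(c \right)} = c - \left(- \frac{c}{8} - \frac{9}{8}\right) = c - \left(- \frac{9}{8} - \frac{c}{8}\right) = c + \left(\frac{9}{8} + \frac{c}{8}\right) = \frac{9}{8} + \frac{9 c}{8}$)
$k{\left(r \right)} = \frac{\sqrt{r}}{2}$ ($k{\left(r \right)} = \frac{0 \cdot 3 + \sqrt{r}}{2} = \frac{0 + \sqrt{r}}{2} = \frac{\sqrt{r}}{2}$)
$k{\left(3 \right)} n{\left(-202 \right)} = \frac{\sqrt{3}}{2} \left(\frac{9}{8} + \frac{9}{8} \left(-202\right)\right) = \frac{\sqrt{3}}{2} \left(\frac{9}{8} - \frac{909}{4}\right) = \frac{\sqrt{3}}{2} \left(- \frac{1809}{8}\right) = - \frac{1809 \sqrt{3}}{16}$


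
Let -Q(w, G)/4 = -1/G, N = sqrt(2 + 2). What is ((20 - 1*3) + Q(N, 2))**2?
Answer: 361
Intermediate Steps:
N = 2 (N = sqrt(4) = 2)
Q(w, G) = 4/G (Q(w, G) = -(-4)/G = 4/G)
((20 - 1*3) + Q(N, 2))**2 = ((20 - 1*3) + 4/2)**2 = ((20 - 3) + 4*(1/2))**2 = (17 + 2)**2 = 19**2 = 361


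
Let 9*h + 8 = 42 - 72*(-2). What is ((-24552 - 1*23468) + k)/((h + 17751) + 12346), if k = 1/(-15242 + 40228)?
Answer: -10798449471/6772480286 ≈ -1.5945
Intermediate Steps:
h = 178/9 (h = -8/9 + (42 - 72*(-2))/9 = -8/9 + (42 - 18*(-8))/9 = -8/9 + (42 + 144)/9 = -8/9 + (⅑)*186 = -8/9 + 62/3 = 178/9 ≈ 19.778)
k = 1/24986 ≈ 4.0022e-5
((-24552 - 1*23468) + k)/((h + 17751) + 12346) = ((-24552 - 1*23468) + 1/24986)/((178/9 + 17751) + 12346) = ((-24552 - 23468) + 1/24986)/(159937/9 + 12346) = (-48020 + 1/24986)/(271051/9) = -1199827719/24986*9/271051 = -10798449471/6772480286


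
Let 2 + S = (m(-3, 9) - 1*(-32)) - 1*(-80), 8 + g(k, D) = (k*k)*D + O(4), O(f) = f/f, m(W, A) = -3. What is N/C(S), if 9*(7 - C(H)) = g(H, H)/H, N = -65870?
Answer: 12686562/243659 ≈ 52.067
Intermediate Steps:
O(f) = 1
g(k, D) = -7 + D*k² (g(k, D) = -8 + ((k*k)*D + 1) = -8 + (k²*D + 1) = -8 + (D*k² + 1) = -8 + (1 + D*k²) = -7 + D*k²)
S = 107 (S = -2 + ((-3 - 1*(-32)) - 1*(-80)) = -2 + ((-3 + 32) + 80) = -2 + (29 + 80) = -2 + 109 = 107)
C(H) = 7 - (-7 + H³)/(9*H) (C(H) = 7 - (-7 + H*H²)/(9*H) = 7 - (-7 + H³)/(9*H))
N/C(S) = -65870*963/(7 - 1*107³ + 63*107) = -65870*963/(7 - 1*1225043 + 6741) = -65870*963/(7 - 1225043 + 6741) = -65870/((⅑)*(1/107)*(-1218295)) = -65870/(-1218295/963) = -65870*(-963/1218295) = 12686562/243659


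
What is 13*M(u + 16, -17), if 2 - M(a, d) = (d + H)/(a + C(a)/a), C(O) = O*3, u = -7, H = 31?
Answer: 65/6 ≈ 10.833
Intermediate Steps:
C(O) = 3*O
M(a, d) = 2 - (31 + d)/(3 + a) (M(a, d) = 2 - (d + 31)/(a + (3*a)/a) = 2 - (31 + d)/(a + 3) = 2 - (31 + d)/(3 + a))
13*M(u + 16, -17) = 13*((-25 - 1*(-17) + 2*(-7 + 16))/(3 + (-7 + 16))) = 13*((-25 + 17 + 2*9)/(3 + 9)) = 13*((-25 + 17 + 18)/12) = 13*((1/12)*10) = 13*(⅚) = 65/6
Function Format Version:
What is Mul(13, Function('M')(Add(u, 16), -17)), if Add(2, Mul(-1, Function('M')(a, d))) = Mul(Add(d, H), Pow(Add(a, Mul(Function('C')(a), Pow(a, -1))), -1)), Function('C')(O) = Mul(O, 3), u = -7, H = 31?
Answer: Rational(65, 6) ≈ 10.833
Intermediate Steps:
Function('C')(O) = Mul(3, O)
Function('M')(a, d) = Add(2, Mul(-1, Pow(Add(3, a), -1), Add(31, d))) (Function('M')(a, d) = Add(2, Mul(-1, Mul(Add(d, 31), Pow(Add(a, Mul(Mul(3, a), Pow(a, -1))), -1)))) = Add(2, Mul(-1, Mul(Add(31, d), Pow(Add(a, 3), -1)))) = Add(2, Mul(-1, Mul(Add(31, d), Pow(Add(3, a), -1)))) = Add(2, Mul(-1, Mul(Pow(Add(3, a), -1), Add(31, d)))) = Add(2, Mul(-1, Pow(Add(3, a), -1), Add(31, d))))
Mul(13, Function('M')(Add(u, 16), -17)) = Mul(13, Mul(Pow(Add(3, Add(-7, 16)), -1), Add(-25, Mul(-1, -17), Mul(2, Add(-7, 16))))) = Mul(13, Mul(Pow(Add(3, 9), -1), Add(-25, 17, Mul(2, 9)))) = Mul(13, Mul(Pow(12, -1), Add(-25, 17, 18))) = Mul(13, Mul(Rational(1, 12), 10)) = Mul(13, Rational(5, 6)) = Rational(65, 6)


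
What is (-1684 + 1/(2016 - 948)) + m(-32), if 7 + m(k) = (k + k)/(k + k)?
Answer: -1804919/1068 ≈ -1690.0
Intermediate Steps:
m(k) = -6 (m(k) = -7 + (k + k)/(k + k) = -7 + (2*k)/((2*k)) = -7 + (2*k)*(1/(2*k)) = -7 + 1 = -6)
(-1684 + 1/(2016 - 948)) + m(-32) = (-1684 + 1/(2016 - 948)) - 6 = (-1684 + 1/1068) - 6 = -1798511/1068 - 6 = -1804919/1068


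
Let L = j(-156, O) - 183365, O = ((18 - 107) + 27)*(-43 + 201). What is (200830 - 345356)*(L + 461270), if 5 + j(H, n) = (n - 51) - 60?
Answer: -38731956318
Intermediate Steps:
O = -9796 (O = (-89 + 27)*158 = -62*158 = -9796)
j(H, n) = -116 + n (j(H, n) = -5 + ((n - 51) - 60) = -5 + ((-51 + n) - 60) = -5 + (-111 + n) = -116 + n)
L = -193277 (L = (-116 - 9796) - 183365 = -9912 - 183365 = -193277)
(200830 - 345356)*(L + 461270) = (200830 - 345356)*(-193277 + 461270) = -144526*267993 = -38731956318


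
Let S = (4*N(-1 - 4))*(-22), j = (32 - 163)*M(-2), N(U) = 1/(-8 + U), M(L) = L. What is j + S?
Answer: 3494/13 ≈ 268.77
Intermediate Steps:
j = 262 (j = (32 - 163)*(-2) = -131*(-2) = 262)
S = 88/13 (S = (4/(-8 + (-1 - 4)))*(-22) = (4/(-8 - 5))*(-22) = (4/(-13))*(-22) = (4*(-1/13))*(-22) = -4/13*(-22) = 88/13 ≈ 6.7692)
j + S = 262 + 88/13 = 3494/13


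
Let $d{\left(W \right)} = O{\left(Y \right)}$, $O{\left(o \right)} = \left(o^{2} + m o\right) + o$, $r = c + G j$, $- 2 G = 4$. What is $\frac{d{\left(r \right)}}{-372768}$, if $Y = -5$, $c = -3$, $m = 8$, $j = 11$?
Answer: $\frac{5}{93192} \approx 5.3653 \cdot 10^{-5}$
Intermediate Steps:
$G = -2$ ($G = \left(- \frac{1}{2}\right) 4 = -2$)
$r = -25$ ($r = -3 - 22 = -25$)
$O{\left(o \right)} = o^{2} + 9 o$ ($O{\left(o \right)} = \left(o^{2} + 8 o\right) + o = o^{2} + 9 o$)
$d{\left(W \right)} = -20$ ($d{\left(W \right)} = - 5 \left(9 - 5\right) = \left(-5\right) 4 = -20$)
$\frac{d{\left(r \right)}}{-372768} = - \frac{20}{-372768} = \left(-20\right) \left(- \frac{1}{372768}\right) = \frac{5}{93192}$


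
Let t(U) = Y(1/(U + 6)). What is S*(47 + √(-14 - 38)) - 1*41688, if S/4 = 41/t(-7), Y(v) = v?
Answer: -49396 - 328*I*√13 ≈ -49396.0 - 1182.6*I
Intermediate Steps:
t(U) = 1/(6 + U) (t(U) = 1/(U + 6) = 1/(6 + U))
S = -164 (S = 4*(41/(1/(6 - 7))) = 4*(41/(1/(-1))) = 4*(41/(-1)) = 4*(41*(-1)) = 4*(-41) = -164)
S*(47 + √(-14 - 38)) - 1*41688 = -164*(47 + √(-14 - 38)) - 1*41688 = -164*(47 + √(-52)) - 41688 = -164*(47 + 2*I*√13) - 41688 = (-7708 - 328*I*√13) - 41688 = -49396 - 328*I*√13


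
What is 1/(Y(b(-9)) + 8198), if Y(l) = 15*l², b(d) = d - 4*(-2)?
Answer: 1/8213 ≈ 0.00012176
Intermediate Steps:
b(d) = 8 + d (b(d) = d + 8 = 8 + d)
1/(Y(b(-9)) + 8198) = 1/(15*(8 - 9)² + 8198) = 1/(15*(-1)² + 8198) = 1/(15*1 + 8198) = 1/(15 + 8198) = 1/8213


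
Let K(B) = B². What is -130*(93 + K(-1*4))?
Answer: -14170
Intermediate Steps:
-130*(93 + K(-1*4)) = -130*(93 + (-1*4)²) = -130*(93 + (-4)²) = -130*(93 + 16) = -130*109 = -14170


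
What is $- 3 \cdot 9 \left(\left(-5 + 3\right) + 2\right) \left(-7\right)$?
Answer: $0$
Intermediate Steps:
$- 3 \cdot 9 \left(\left(-5 + 3\right) + 2\right) \left(-7\right) = - 3 \cdot 9 \left(-2 + 2\right) \left(-7\right) = - 3 \cdot 9 \cdot 0 \left(-7\right) = - 3 \cdot 0 \left(-7\right) = \left(-3\right) 0 = 0$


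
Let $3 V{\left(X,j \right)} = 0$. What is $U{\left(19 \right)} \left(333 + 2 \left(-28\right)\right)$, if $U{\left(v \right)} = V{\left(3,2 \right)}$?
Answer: $0$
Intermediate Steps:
$V{\left(X,j \right)} = 0$ ($V{\left(X,j \right)} = \frac{1}{3} \cdot 0 = 0$)
$U{\left(v \right)} = 0$
$U{\left(19 \right)} \left(333 + 2 \left(-28\right)\right) = 0 \left(333 + 2 \left(-28\right)\right) = 0 \left(333 - 56\right) = 0 \cdot 277 = 0$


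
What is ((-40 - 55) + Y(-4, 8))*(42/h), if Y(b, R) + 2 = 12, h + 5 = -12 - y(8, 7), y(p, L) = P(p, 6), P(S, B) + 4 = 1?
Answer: 255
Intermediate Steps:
P(S, B) = -3 (P(S, B) = -4 + 1 = -3)
y(p, L) = -3
h = -14 (h = -5 + (-12 - 1*(-3)) = -5 + (-12 + 3) = -5 - 9 = -14)
Y(b, R) = 10 (Y(b, R) = -2 + 12 = 10)
((-40 - 55) + Y(-4, 8))*(42/h) = ((-40 - 55) + 10)*(42/(-14)) = (-95 + 10)*(42*(-1/14)) = -85*(-3) = 255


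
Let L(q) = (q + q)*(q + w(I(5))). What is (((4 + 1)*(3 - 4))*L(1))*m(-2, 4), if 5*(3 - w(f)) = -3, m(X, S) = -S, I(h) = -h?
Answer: 184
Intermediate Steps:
w(f) = 18/5 (w(f) = 3 - ⅕*(-3) = 3 + ⅗ = 18/5)
L(q) = 2*q*(18/5 + q) (L(q) = (q + q)*(q + 18/5) = (2*q)*(18/5 + q) = 2*q*(18/5 + q))
(((4 + 1)*(3 - 4))*L(1))*m(-2, 4) = (((4 + 1)*(3 - 4))*((⅖)*1*(18 + 5*1)))*(-1*4) = ((5*(-1))*((⅖)*1*(18 + 5)))*(-4) = -2*23*(-4) = -5*46/5*(-4) = -46*(-4) = 184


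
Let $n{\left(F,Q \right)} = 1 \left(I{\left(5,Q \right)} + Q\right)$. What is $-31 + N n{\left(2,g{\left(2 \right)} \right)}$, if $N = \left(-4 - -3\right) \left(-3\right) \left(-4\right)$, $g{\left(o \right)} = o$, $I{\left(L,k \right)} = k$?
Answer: $-79$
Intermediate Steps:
$n{\left(F,Q \right)} = 2 Q$ ($n{\left(F,Q \right)} = 1 \left(Q + Q\right) = 1 \cdot 2 Q = 2 Q$)
$N = -12$ ($N = \left(-4 + 3\right) \left(-3\right) \left(-4\right) = \left(-1\right) \left(-3\right) \left(-4\right) = 3 \left(-4\right) = -12$)
$-31 + N n{\left(2,g{\left(2 \right)} \right)} = -31 - 12 \cdot 2 \cdot 2 = -31 - 48 = -79$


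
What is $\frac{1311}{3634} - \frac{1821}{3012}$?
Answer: $- \frac{19339}{79316} \approx -0.24382$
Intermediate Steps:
$\frac{1311}{3634} - \frac{1821}{3012} = 1311 \cdot \frac{1}{3634} - \frac{607}{1004} = \frac{57}{158} - \frac{607}{1004} = - \frac{19339}{79316}$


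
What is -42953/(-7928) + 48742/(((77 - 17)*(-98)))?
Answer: -16732867/5827080 ≈ -2.8716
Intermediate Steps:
-42953/(-7928) + 48742/(((77 - 17)*(-98))) = -42953*(-1/7928) + 48742/((60*(-98))) = 42953/7928 + 48742/(-5880) = 42953/7928 + 48742*(-1/5880) = 42953/7928 - 24371/2940 = -16732867/5827080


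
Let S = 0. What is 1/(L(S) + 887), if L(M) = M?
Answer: 1/887 ≈ 0.0011274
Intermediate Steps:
1/(L(S) + 887) = 1/(0 + 887) = 1/887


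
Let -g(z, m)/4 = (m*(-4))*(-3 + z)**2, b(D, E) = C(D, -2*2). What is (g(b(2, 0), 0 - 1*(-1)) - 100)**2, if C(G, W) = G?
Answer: 7056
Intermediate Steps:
b(D, E) = D
g(z, m) = 16*m*(-3 + z)**2 (g(z, m) = -4*m*(-4)*(-3 + z)**2 = -4*(-4*m)*(-3 + z)**2 = -(-16)*m*(-3 + z)**2 = 16*m*(-3 + z)**2)
(g(b(2, 0), 0 - 1*(-1)) - 100)**2 = (16*(0 - 1*(-1))*(-3 + 2)**2 - 100)**2 = (16*(0 + 1)*(-1)**2 - 100)**2 = (16*1*1 - 100)**2 = (16 - 100)**2 = (-84)**2 = 7056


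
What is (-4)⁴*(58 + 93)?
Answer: 38656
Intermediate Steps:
(-4)⁴*(58 + 93) = 256*151 = 38656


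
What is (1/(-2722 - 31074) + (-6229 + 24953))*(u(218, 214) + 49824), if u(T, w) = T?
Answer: 15833196297363/16898 ≈ 9.3699e+8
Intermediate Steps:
(1/(-2722 - 31074) + (-6229 + 24953))*(u(218, 214) + 49824) = (1/(-2722 - 31074) + (-6229 + 24953))*(218 + 49824) = (1/(-33796) + 18724)*50042 = (-1/33796 + 18724)*50042 = (632796303/33796)*50042 = 15833196297363/16898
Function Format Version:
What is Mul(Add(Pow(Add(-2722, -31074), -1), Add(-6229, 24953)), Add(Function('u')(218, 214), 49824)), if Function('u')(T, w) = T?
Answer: Rational(15833196297363, 16898) ≈ 9.3699e+8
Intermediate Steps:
Mul(Add(Pow(Add(-2722, -31074), -1), Add(-6229, 24953)), Add(Function('u')(218, 214), 49824)) = Mul(Add(Pow(Add(-2722, -31074), -1), Add(-6229, 24953)), Add(218, 49824)) = Mul(Add(Pow(-33796, -1), 18724), 50042) = Mul(Add(Rational(-1, 33796), 18724), 50042) = Mul(Rational(632796303, 33796), 50042) = Rational(15833196297363, 16898)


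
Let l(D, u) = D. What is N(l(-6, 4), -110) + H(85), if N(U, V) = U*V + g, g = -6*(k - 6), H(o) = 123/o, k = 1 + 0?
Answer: 58773/85 ≈ 691.45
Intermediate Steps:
k = 1
g = 30 (g = -6*(1 - 6) = -6*(-5) = 30)
N(U, V) = 30 + U*V (N(U, V) = U*V + 30 = 30 + U*V)
N(l(-6, 4), -110) + H(85) = (30 - 6*(-110)) + 123/85 = (30 + 660) + 123*(1/85) = 690 + 123/85 = 58773/85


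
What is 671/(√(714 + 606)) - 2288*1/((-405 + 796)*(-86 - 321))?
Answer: 208/14467 + 61*√330/60 ≈ 18.483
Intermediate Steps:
671/(√(714 + 606)) - 2288*1/((-405 + 796)*(-86 - 321)) = 671/(√1320) - 2288/((-407*391)) = 671/((2*√330)) - 2288/(-159137) = 671*(√330/660) - 2288*(-1/159137) = 61*√330/60 + 208/14467 = 208/14467 + 61*√330/60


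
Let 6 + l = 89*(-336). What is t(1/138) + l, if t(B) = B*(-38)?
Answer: -2063809/69 ≈ -29910.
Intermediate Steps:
l = -29910 (l = -6 + 89*(-336) = -6 - 29904 = -29910)
t(B) = -38*B
t(1/138) + l = -38/138 - 29910 = -38*1/138 - 29910 = -19/69 - 29910 = -2063809/69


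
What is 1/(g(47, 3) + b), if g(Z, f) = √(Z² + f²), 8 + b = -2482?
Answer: -1245/3098941 - √2218/6197882 ≈ -0.00040935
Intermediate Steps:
b = -2490 (b = -8 - 2482 = -2490)
1/(g(47, 3) + b) = 1/(√(47² + 3²) - 2490) = 1/(√(2209 + 9) - 2490) = 1/(√2218 - 2490) = 1/(-2490 + √2218)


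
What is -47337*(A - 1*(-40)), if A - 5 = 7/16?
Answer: -34413999/16 ≈ -2.1509e+6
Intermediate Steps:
A = 87/16 (A = 5 + 7/16 = 87/16 ≈ 5.4375)
-47337*(A - 1*(-40)) = -47337*(87/16 - 1*(-40)) = -47337*(87/16 + 40) = -47337*727/16 = -34413999/16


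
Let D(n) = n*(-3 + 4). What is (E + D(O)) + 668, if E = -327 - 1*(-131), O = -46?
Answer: 426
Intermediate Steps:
D(n) = n (D(n) = n*1 = n)
E = -196 (E = -327 + 131 = -196)
(E + D(O)) + 668 = (-196 - 46) + 668 = -242 + 668 = 426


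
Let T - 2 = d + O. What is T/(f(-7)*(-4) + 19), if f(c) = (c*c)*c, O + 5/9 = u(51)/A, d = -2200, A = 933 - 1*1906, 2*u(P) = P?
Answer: -2961997/1873998 ≈ -1.5806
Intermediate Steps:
u(P) = P/2
A = -973 (A = 933 - 1906 = -973)
O = -10189/17514 (O = -5/9 + ((½)*51)/(-973) = -5/9 + (51/2)*(-1/973) = -5/9 - 51/1946 = -10189/17514 ≈ -0.58176)
f(c) = c³ (f(c) = c²*c = c³)
T = -38505961/17514 (T = 2 + (-2200 - 10189/17514) = 2 - 38540989/17514 = -38505961/17514 ≈ -2198.6)
T/(f(-7)*(-4) + 19) = -38505961/(17514*((-7)³*(-4) + 19)) = -38505961/(17514*(-343*(-4) + 19)) = -38505961/(17514*(1372 + 19)) = -38505961/17514/1391 = -38505961/17514*1/1391 = -2961997/1873998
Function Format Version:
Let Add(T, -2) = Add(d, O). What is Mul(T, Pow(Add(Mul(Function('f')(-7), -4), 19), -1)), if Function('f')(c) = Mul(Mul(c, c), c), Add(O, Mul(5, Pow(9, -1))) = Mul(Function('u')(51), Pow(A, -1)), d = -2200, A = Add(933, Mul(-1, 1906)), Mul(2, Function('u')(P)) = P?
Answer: Rational(-2961997, 1873998) ≈ -1.5806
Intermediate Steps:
Function('u')(P) = Mul(Rational(1, 2), P)
A = -973 (A = Add(933, -1906) = -973)
O = Rational(-10189, 17514) (O = Add(Rational(-5, 9), Mul(Mul(Rational(1, 2), 51), Pow(-973, -1))) = Add(Rational(-5, 9), Mul(Rational(51, 2), Rational(-1, 973))) = Add(Rational(-5, 9), Rational(-51, 1946)) = Rational(-10189, 17514) ≈ -0.58176)
Function('f')(c) = Pow(c, 3) (Function('f')(c) = Mul(Pow(c, 2), c) = Pow(c, 3))
T = Rational(-38505961, 17514) (T = Add(2, Add(-2200, Rational(-10189, 17514))) = Add(2, Rational(-38540989, 17514)) = Rational(-38505961, 17514) ≈ -2198.6)
Mul(T, Pow(Add(Mul(Function('f')(-7), -4), 19), -1)) = Mul(Rational(-38505961, 17514), Pow(Add(Mul(Pow(-7, 3), -4), 19), -1)) = Mul(Rational(-38505961, 17514), Pow(Add(Mul(-343, -4), 19), -1)) = Mul(Rational(-38505961, 17514), Pow(Add(1372, 19), -1)) = Mul(Rational(-38505961, 17514), Pow(1391, -1)) = Mul(Rational(-38505961, 17514), Rational(1, 1391)) = Rational(-2961997, 1873998)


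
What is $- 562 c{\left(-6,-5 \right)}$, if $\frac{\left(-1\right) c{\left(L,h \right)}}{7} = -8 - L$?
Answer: $-7868$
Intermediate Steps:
$c{\left(L,h \right)} = 56 + 7 L$ ($c{\left(L,h \right)} = - 7 \left(-8 - L\right) = 56 + 7 L$)
$- 562 c{\left(-6,-5 \right)} = - 562 \left(56 + 7 \left(-6\right)\right) = - 562 \left(56 - 42\right) = \left(-562\right) 14 = -7868$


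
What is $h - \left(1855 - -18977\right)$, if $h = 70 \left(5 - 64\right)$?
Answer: $-24962$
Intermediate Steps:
$h = -4130$ ($h = 70 \left(-59\right) = -4130$)
$h - \left(1855 - -18977\right) = -4130 - \left(1855 - -18977\right) = -4130 - \left(1855 + 18977\right) = -4130 - 20832 = -24962$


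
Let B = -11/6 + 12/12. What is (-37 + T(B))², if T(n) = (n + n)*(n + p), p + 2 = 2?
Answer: 410881/324 ≈ 1268.2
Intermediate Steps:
p = 0 (p = -2 + 2 = 0)
B = -⅚ (B = -11*⅙ + 12*(1/12) = -11/6 + 1 = -⅚ ≈ -0.83333)
T(n) = 2*n² (T(n) = (n + n)*(n + 0) = (2*n)*n = 2*n²)
(-37 + T(B))² = (-37 + 2*(-⅚)²)² = (-37 + 2*(25/36))² = (-37 + 25/18)² = (-641/18)² = 410881/324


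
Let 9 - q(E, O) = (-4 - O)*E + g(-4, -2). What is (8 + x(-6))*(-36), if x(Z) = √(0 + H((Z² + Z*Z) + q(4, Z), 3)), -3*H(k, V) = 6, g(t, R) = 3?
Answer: -288 - 36*I*√2 ≈ -288.0 - 50.912*I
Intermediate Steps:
q(E, O) = 6 - E*(-4 - O) (q(E, O) = 9 - ((-4 - O)*E + 3) = 9 - (E*(-4 - O) + 3) = 9 - (3 + E*(-4 - O)) = 9 + (-3 - E*(-4 - O)) = 6 - E*(-4 - O))
H(k, V) = -2 (H(k, V) = -⅓*6 = -2)
x(Z) = I*√2 (x(Z) = √(0 - 2) = √(-2) = I*√2)
(8 + x(-6))*(-36) = (8 + I*√2)*(-36) = -288 - 36*I*√2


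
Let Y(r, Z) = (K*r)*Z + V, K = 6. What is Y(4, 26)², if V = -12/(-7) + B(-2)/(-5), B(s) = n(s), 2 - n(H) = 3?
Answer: 479916649/1225 ≈ 3.9177e+5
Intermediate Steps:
n(H) = -1 (n(H) = 2 - 1*3 = 2 - 3 = -1)
B(s) = -1
V = 67/35 (V = -12/(-7) - 1/(-5) = -12*(-⅐) - 1*(-⅕) = 12/7 + ⅕ = 67/35 ≈ 1.9143)
Y(r, Z) = 67/35 + 6*Z*r (Y(r, Z) = (6*r)*Z + 67/35 = 6*Z*r + 67/35 = 67/35 + 6*Z*r)
Y(4, 26)² = (67/35 + 6*26*4)² = (67/35 + 624)² = (21907/35)² = 479916649/1225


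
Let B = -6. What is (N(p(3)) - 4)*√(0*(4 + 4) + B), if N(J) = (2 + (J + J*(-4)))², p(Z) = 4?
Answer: 96*I*√6 ≈ 235.15*I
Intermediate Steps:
N(J) = (2 - 3*J)² (N(J) = (2 + (J - 4*J))² = (2 - 3*J)²)
(N(p(3)) - 4)*√(0*(4 + 4) + B) = ((-2 + 3*4)² - 4)*√(0*(4 + 4) - 6) = ((-2 + 12)² - 4)*√(0*8 - 6) = (10² - 4)*√(0 - 6) = (100 - 4)*√(-6) = 96*(I*√6) = 96*I*√6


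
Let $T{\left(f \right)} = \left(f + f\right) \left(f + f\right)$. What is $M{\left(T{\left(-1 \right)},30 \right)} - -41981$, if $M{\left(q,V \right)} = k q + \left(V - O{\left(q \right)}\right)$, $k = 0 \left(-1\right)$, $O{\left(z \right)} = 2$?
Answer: $42009$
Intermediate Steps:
$k = 0$
$T{\left(f \right)} = 4 f^{2}$ ($T{\left(f \right)} = 2 f 2 f = 4 f^{2}$)
$M{\left(q,V \right)} = -2 + V$ ($M{\left(q,V \right)} = 0 q + \left(V - 2\right) = 0 + \left(V - 2\right) = 0 + \left(-2 + V\right) = -2 + V$)
$M{\left(T{\left(-1 \right)},30 \right)} - -41981 = \left(-2 + 30\right) - -41981 = 28 + 41981 = 42009$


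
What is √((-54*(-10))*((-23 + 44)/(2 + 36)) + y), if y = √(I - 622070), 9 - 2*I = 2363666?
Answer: √(430920 + 722*I*√7215594)/38 ≈ 28.933 + 23.21*I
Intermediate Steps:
I = -2363657/2 (I = 9/2 - ½*2363666 = 9/2 - 1181833 = -2363657/2 ≈ -1.1818e+6)
y = I*√7215594/2 (y = √(-2363657/2 - 622070) = √(-3607797/2) = I*√7215594/2 ≈ 1343.1*I)
√((-54*(-10))*((-23 + 44)/(2 + 36)) + y) = √((-54*(-10))*((-23 + 44)/(2 + 36)) + I*√7215594/2) = √(540*(21/38) + I*√7215594/2) = √(5670/19 + I*√7215594/2)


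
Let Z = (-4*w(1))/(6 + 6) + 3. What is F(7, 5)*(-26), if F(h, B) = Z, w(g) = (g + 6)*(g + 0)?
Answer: -52/3 ≈ -17.333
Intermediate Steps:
w(g) = g*(6 + g) (w(g) = (6 + g)*g = g*(6 + g))
Z = 2/3 (Z = (-4*(6 + 1))/(6 + 6) + 3 = (-4*7)/12 + 3 = (1/12)*(-28) + 3 = -7/3 + 3 = 2/3 ≈ 0.66667)
F(h, B) = 2/3
F(7, 5)*(-26) = (2/3)*(-26) = -52/3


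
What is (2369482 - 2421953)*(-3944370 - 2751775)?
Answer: 351353424295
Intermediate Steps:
(2369482 - 2421953)*(-3944370 - 2751775) = -52471*(-6696145) = 351353424295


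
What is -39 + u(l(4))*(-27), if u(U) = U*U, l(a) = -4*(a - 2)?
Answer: -1767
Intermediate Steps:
l(a) = 8 - 4*a (l(a) = -4*(-2 + a) = 8 - 4*a)
u(U) = U²
-39 + u(l(4))*(-27) = -39 + (8 - 4*4)²*(-27) = -39 + (8 - 16)²*(-27) = -39 + (-8)²*(-27) = -39 + 64*(-27) = -39 - 1728 = -1767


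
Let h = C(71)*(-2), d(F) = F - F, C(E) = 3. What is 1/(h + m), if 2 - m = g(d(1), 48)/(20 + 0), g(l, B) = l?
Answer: -1/4 ≈ -0.25000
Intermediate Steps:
d(F) = 0
m = 2 (m = 2 - 0/(20 + 0) = 2 - 0/20 = 2 - 1*0 = 2 + 0 = 2)
h = -6 (h = 3*(-2) = -6)
1/(h + m) = 1/(-6 + 2) = 1/(-4) = -1/4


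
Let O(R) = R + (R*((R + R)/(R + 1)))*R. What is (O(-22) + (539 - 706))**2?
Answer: 300224929/441 ≈ 6.8078e+5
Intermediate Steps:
O(R) = R + 2*R**3/(1 + R) (O(R) = R + (R*((2*R)/(1 + R)))*R = R + (R*(2*R/(1 + R)))*R = R + (2*R**2/(1 + R))*R = R + 2*R**3/(1 + R))
(O(-22) + (539 - 706))**2 = (-22*(1 - 22 + 2*(-22)**2)/(1 - 22) + (539 - 706))**2 = (-22*(1 - 22 + 2*484)/(-21) - 167)**2 = (-22*(-1/21)*(1 - 22 + 968) - 167)**2 = (-22*(-1/21)*947 - 167)**2 = (20834/21 - 167)**2 = (17327/21)**2 = 300224929/441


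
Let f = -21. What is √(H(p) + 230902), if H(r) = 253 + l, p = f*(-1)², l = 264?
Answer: √231419 ≈ 481.06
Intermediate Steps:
p = -21 (p = -21*(-1)² = -21*1 = -21)
H(r) = 517 (H(r) = 253 + 264 = 517)
√(H(p) + 230902) = √(517 + 230902) = √231419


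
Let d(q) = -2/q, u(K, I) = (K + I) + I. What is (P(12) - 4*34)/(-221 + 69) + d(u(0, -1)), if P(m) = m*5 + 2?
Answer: 113/76 ≈ 1.4868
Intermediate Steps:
u(K, I) = K + 2*I (u(K, I) = (I + K) + I = K + 2*I)
P(m) = 2 + 5*m (P(m) = 5*m + 2 = 2 + 5*m)
(P(12) - 4*34)/(-221 + 69) + d(u(0, -1)) = ((2 + 5*12) - 4*34)/(-221 + 69) - 2/(0 + 2*(-1)) = ((2 + 60) - 136)/(-152) - 2/(0 - 2) = (62 - 136)*(-1/152) - 2/(-2) = -74*(-1/152) - 2*(-½) = 37/76 + 1 = 113/76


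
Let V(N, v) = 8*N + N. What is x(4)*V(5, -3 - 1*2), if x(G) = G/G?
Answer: 45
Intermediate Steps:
x(G) = 1
V(N, v) = 9*N
x(4)*V(5, -3 - 1*2) = 1*(9*5) = 1*45 = 45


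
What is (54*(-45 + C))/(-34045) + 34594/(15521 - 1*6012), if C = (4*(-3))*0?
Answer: 240171920/64746781 ≈ 3.7094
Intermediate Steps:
C = 0 (C = -12*0 = 0)
(54*(-45 + C))/(-34045) + 34594/(15521 - 1*6012) = (54*(-45 + 0))/(-34045) + 34594/(15521 - 1*6012) = (54*(-45))*(-1/34045) + 34594/(15521 - 6012) = -2430*(-1/34045) + 34594/9509 = 486/6809 + 34594*(1/9509) = 486/6809 + 34594/9509 = 240171920/64746781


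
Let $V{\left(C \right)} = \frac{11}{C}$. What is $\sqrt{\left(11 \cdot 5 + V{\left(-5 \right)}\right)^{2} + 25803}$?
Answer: $\frac{3 \sqrt{79419}}{5} \approx 169.09$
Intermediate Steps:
$\sqrt{\left(11 \cdot 5 + V{\left(-5 \right)}\right)^{2} + 25803} = \sqrt{\left(11 \cdot 5 + \frac{11}{-5}\right)^{2} + 25803} = \sqrt{\left(55 + 11 \left(- \frac{1}{5}\right)\right)^{2} + 25803} = \sqrt{\left(55 - \frac{11}{5}\right)^{2} + 25803} = \sqrt{\left(\frac{264}{5}\right)^{2} + 25803} = \sqrt{\frac{69696}{25} + 25803} = \sqrt{\frac{714771}{25}} = \frac{3 \sqrt{79419}}{5}$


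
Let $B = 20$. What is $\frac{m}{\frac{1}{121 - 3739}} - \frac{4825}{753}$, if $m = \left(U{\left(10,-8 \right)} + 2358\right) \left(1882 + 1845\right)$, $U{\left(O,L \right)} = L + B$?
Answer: $- \frac{24064191643285}{753} \approx -3.1958 \cdot 10^{10}$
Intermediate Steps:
$U{\left(O,L \right)} = 20 + L$ ($U{\left(O,L \right)} = L + 20 = 20 + L$)
$m = 8832990$ ($m = \left(\left(20 - 8\right) + 2358\right) \left(1882 + 1845\right) = \left(12 + 2358\right) 3727 = 2370 \cdot 3727 = 8832990$)
$\frac{m}{\frac{1}{121 - 3739}} - \frac{4825}{753} = \frac{8832990}{\frac{1}{121 - 3739}} - \frac{4825}{753} = \frac{8832990}{\frac{1}{-3618}} - \frac{4825}{753} = \frac{8832990}{- \frac{1}{3618}} - \frac{4825}{753} = 8832990 \left(-3618\right) - \frac{4825}{753} = -31957757820 - \frac{4825}{753} = - \frac{24064191643285}{753}$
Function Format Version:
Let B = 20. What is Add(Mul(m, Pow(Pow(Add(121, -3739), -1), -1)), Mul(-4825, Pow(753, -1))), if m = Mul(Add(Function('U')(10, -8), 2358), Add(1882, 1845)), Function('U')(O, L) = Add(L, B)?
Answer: Rational(-24064191643285, 753) ≈ -3.1958e+10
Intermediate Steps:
Function('U')(O, L) = Add(20, L) (Function('U')(O, L) = Add(L, 20) = Add(20, L))
m = 8832990 (m = Mul(Add(Add(20, -8), 2358), Add(1882, 1845)) = Mul(Add(12, 2358), 3727) = Mul(2370, 3727) = 8832990)
Add(Mul(m, Pow(Pow(Add(121, -3739), -1), -1)), Mul(-4825, Pow(753, -1))) = Add(Mul(8832990, Pow(Pow(Add(121, -3739), -1), -1)), Mul(-4825, Pow(753, -1))) = Add(Mul(8832990, Pow(Pow(-3618, -1), -1)), Mul(-4825, Rational(1, 753))) = Add(Mul(8832990, Pow(Rational(-1, 3618), -1)), Rational(-4825, 753)) = Add(Mul(8832990, -3618), Rational(-4825, 753)) = Add(-31957757820, Rational(-4825, 753)) = Rational(-24064191643285, 753)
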